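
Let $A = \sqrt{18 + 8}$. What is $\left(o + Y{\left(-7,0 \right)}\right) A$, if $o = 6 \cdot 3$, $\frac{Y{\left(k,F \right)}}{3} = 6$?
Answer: $36 \sqrt{26} \approx 183.56$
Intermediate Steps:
$Y{\left(k,F \right)} = 18$ ($Y{\left(k,F \right)} = 3 \cdot 6 = 18$)
$o = 18$
$A = \sqrt{26} \approx 5.099$
$\left(o + Y{\left(-7,0 \right)}\right) A = \left(18 + 18\right) \sqrt{26} = 36 \sqrt{26}$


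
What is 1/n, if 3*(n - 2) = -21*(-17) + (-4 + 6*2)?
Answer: 3/371 ≈ 0.0080862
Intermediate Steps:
n = 371/3 (n = 2 + (-21*(-17) + (-4 + 6*2))/3 = 2 + (357 + (-4 + 12))/3 = 2 + (357 + 8)/3 = 2 + (1/3)*365 = 2 + 365/3 = 371/3 ≈ 123.67)
1/n = 1/(371/3) = 3/371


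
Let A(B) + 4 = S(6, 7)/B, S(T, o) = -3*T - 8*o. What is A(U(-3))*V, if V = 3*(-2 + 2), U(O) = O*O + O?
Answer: 0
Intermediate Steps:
S(T, o) = -8*o - 3*T
U(O) = O + O² (U(O) = O² + O = O + O²)
V = 0 (V = 3*0 = 0)
A(B) = -4 - 74/B (A(B) = -4 + (-8*7 - 3*6)/B = -4 + (-56 - 18)/B = -4 - 74/B)
A(U(-3))*V = (-4 - 74*(-1/(3*(1 - 3))))*0 = (-4 - 74/((-3*(-2))))*0 = (-4 - 74/6)*0 = (-4 - 74*⅙)*0 = (-4 - 37/3)*0 = -49/3*0 = 0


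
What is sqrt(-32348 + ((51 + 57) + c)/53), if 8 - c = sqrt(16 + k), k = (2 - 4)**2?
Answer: sqrt(-90859384 - 106*sqrt(5))/53 ≈ 179.85*I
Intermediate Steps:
k = 4 (k = (-2)**2 = 4)
c = 8 - 2*sqrt(5) (c = 8 - sqrt(16 + 4) = 8 - sqrt(20) = 8 - 2*sqrt(5) ≈ 3.5279)
sqrt(-32348 + ((51 + 57) + c)/53) = sqrt(-32348 + ((51 + 57) + (8 - 2*sqrt(5)))/53) = sqrt(-32348 + (108 + (8 - 2*sqrt(5)))*(1/53)) = sqrt(-32348 + (116 - 2*sqrt(5))*(1/53)) = sqrt(-32348 + (116/53 - 2*sqrt(5)/53)) = sqrt(-1714328/53 - 2*sqrt(5)/53)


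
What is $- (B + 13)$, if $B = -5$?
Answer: $-8$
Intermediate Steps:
$- (B + 13) = - (-5 + 13) = \left(-1\right) 8 = -8$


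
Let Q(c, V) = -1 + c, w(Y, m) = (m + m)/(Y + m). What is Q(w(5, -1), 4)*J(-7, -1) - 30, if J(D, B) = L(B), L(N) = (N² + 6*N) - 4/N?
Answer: -57/2 ≈ -28.500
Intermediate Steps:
L(N) = N² - 4/N + 6*N
J(D, B) = (-4 + B²*(6 + B))/B
w(Y, m) = 2*m/(Y + m) (w(Y, m) = (2*m)/(Y + m) = 2*m/(Y + m))
Q(w(5, -1), 4)*J(-7, -1) - 30 = (-1 + 2*(-1)/(5 - 1))*((-4 + (-1)²*(6 - 1))/(-1)) - 30 = (-1 + 2*(-1)/4)*(-(-4 + 1*5)) - 30 = (-1 + 2*(-1)*(¼))*(-(-4 + 5)) - 30 = (-1 - ½)*(-1*1) - 30 = -3/2*(-1) - 30 = 3/2 - 30 = -57/2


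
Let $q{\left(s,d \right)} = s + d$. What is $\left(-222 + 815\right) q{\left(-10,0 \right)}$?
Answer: $-5930$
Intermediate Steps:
$q{\left(s,d \right)} = d + s$
$\left(-222 + 815\right) q{\left(-10,0 \right)} = \left(-222 + 815\right) \left(0 - 10\right) = 593 \left(-10\right) = -5930$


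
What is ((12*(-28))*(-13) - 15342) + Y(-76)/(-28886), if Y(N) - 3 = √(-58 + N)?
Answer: -316994967/28886 - I*√134/28886 ≈ -10974.0 - 0.00040074*I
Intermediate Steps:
Y(N) = 3 + √(-58 + N)
((12*(-28))*(-13) - 15342) + Y(-76)/(-28886) = ((12*(-28))*(-13) - 15342) + (3 + √(-58 - 76))/(-28886) = (-336*(-13) - 15342) + (3 + √(-134))*(-1/28886) = (4368 - 15342) + (3 + I*√134)*(-1/28886) = -10974 + (-3/28886 - I*√134/28886) = -316994967/28886 - I*√134/28886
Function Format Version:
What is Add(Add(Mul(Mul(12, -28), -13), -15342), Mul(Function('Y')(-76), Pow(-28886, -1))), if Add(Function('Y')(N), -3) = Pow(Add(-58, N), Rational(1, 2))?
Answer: Add(Rational(-316994967, 28886), Mul(Rational(-1, 28886), I, Pow(134, Rational(1, 2)))) ≈ Add(-10974., Mul(-0.00040074, I))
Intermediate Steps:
Function('Y')(N) = Add(3, Pow(Add(-58, N), Rational(1, 2)))
Add(Add(Mul(Mul(12, -28), -13), -15342), Mul(Function('Y')(-76), Pow(-28886, -1))) = Add(Add(Mul(Mul(12, -28), -13), -15342), Mul(Add(3, Pow(Add(-58, -76), Rational(1, 2))), Pow(-28886, -1))) = Add(Add(Mul(-336, -13), -15342), Mul(Add(3, Pow(-134, Rational(1, 2))), Rational(-1, 28886))) = Add(Add(4368, -15342), Mul(Add(3, Mul(I, Pow(134, Rational(1, 2)))), Rational(-1, 28886))) = Add(-10974, Add(Rational(-3, 28886), Mul(Rational(-1, 28886), I, Pow(134, Rational(1, 2))))) = Add(Rational(-316994967, 28886), Mul(Rational(-1, 28886), I, Pow(134, Rational(1, 2))))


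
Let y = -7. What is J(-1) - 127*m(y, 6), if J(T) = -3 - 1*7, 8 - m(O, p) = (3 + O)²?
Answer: 1006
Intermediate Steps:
m(O, p) = 8 - (3 + O)²
J(T) = -10 (J(T) = -3 - 7 = -10)
J(-1) - 127*m(y, 6) = -10 - 127*(8 - (3 - 7)²) = -10 - 127*(8 - 1*(-4)²) = -10 - 127*(8 - 1*16) = -10 - 127*(8 - 16) = -10 - 127*(-8) = -10 + 1016 = 1006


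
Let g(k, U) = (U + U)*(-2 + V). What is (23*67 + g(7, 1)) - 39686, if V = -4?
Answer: -38157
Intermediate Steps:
g(k, U) = -12*U (g(k, U) = (U + U)*(-2 - 4) = (2*U)*(-6) = -12*U)
(23*67 + g(7, 1)) - 39686 = (23*67 - 12*1) - 39686 = (1541 - 12) - 39686 = 1529 - 39686 = -38157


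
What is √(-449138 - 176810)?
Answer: 2*I*√156487 ≈ 791.17*I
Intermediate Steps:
√(-449138 - 176810) = √(-625948) = 2*I*√156487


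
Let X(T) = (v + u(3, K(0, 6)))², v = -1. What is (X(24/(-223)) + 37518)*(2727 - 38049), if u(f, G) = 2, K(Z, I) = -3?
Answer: -1325246118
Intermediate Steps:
X(T) = 1 (X(T) = (-1 + 2)² = 1² = 1)
(X(24/(-223)) + 37518)*(2727 - 38049) = (1 + 37518)*(2727 - 38049) = 37519*(-35322) = -1325246118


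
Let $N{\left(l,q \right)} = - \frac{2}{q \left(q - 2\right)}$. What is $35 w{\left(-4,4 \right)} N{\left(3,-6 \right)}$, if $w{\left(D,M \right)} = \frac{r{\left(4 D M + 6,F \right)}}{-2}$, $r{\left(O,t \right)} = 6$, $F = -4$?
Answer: $\frac{35}{8} \approx 4.375$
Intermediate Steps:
$N{\left(l,q \right)} = - \frac{2}{q \left(-2 + q\right)}$
$w{\left(D,M \right)} = -3$ ($w{\left(D,M \right)} = \frac{6}{-2} = 6 \left(- \frac{1}{2}\right) = -3$)
$35 w{\left(-4,4 \right)} N{\left(3,-6 \right)} = 35 \left(-3\right) \left(- \frac{2}{\left(-6\right) \left(-2 - 6\right)}\right) = - 105 \left(\left(-2\right) \left(- \frac{1}{6}\right) \frac{1}{-8}\right) = - 105 \left(\left(-2\right) \left(- \frac{1}{6}\right) \left(- \frac{1}{8}\right)\right) = \left(-105\right) \left(- \frac{1}{24}\right) = \frac{35}{8}$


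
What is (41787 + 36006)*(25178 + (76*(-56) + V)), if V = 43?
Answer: 1630930245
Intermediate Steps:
(41787 + 36006)*(25178 + (76*(-56) + V)) = (41787 + 36006)*(25178 + (76*(-56) + 43)) = 77793*(25178 + (-4256 + 43)) = 77793*(25178 - 4213) = 77793*20965 = 1630930245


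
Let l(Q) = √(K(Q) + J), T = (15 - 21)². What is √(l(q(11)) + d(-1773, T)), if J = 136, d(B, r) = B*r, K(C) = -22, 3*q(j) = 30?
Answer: √(-63828 + √114) ≈ 252.62*I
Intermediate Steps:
T = 36 (T = (-6)² = 36)
q(j) = 10 (q(j) = (⅓)*30 = 10)
l(Q) = √114 (l(Q) = √(-22 + 136) = √114)
√(l(q(11)) + d(-1773, T)) = √(√114 - 1773*36) = √(√114 - 63828) = √(-63828 + √114)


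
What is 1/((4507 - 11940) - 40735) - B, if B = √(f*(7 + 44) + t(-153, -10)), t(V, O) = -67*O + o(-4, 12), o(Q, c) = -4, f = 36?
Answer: -1/48168 - 3*√278 ≈ -50.020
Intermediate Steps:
t(V, O) = -4 - 67*O (t(V, O) = -67*O - 4 = -4 - 67*O)
B = 3*√278 (B = √(36*(7 + 44) + (-4 - 67*(-10))) = √(36*51 + (-4 + 670)) = √(1836 + 666) = √2502 = 3*√278 ≈ 50.020)
1/((4507 - 11940) - 40735) - B = 1/((4507 - 11940) - 40735) - 3*√278 = 1/(-7433 - 40735) - 3*√278 = 1/(-48168) - 3*√278 = -1/48168 - 3*√278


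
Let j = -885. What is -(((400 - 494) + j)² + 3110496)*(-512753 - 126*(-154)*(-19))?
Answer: 3586479070973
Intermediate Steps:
-(((400 - 494) + j)² + 3110496)*(-512753 - 126*(-154)*(-19)) = -(((400 - 494) - 885)² + 3110496)*(-512753 - 126*(-154)*(-19)) = -((-94 - 885)² + 3110496)*(-512753 + 19404*(-19)) = -((-979)² + 3110496)*(-512753 - 368676) = -(958441 + 3110496)*(-881429) = -4068937*(-881429) = -1*(-3586479070973) = 3586479070973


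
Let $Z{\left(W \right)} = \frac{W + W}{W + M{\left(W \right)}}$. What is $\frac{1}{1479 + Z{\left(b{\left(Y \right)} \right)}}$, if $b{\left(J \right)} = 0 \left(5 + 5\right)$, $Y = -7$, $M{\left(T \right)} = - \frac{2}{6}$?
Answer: $\frac{1}{1479} \approx 0.00067613$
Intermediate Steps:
$M{\left(T \right)} = - \frac{1}{3}$ ($M{\left(T \right)} = \left(-2\right) \frac{1}{6} = - \frac{1}{3}$)
$b{\left(J \right)} = 0$ ($b{\left(J \right)} = 0 \cdot 10 = 0$)
$Z{\left(W \right)} = \frac{2 W}{- \frac{1}{3} + W}$ ($Z{\left(W \right)} = \frac{W + W}{W - \frac{1}{3}} = \frac{2 W}{- \frac{1}{3} + W}$)
$\frac{1}{1479 + Z{\left(b{\left(Y \right)} \right)}} = \frac{1}{1479 + 6 \cdot 0 \frac{1}{-1 + 3 \cdot 0}} = \frac{1}{1479 + 6 \cdot 0 \frac{1}{-1 + 0}} = \frac{1}{1479 + 6 \cdot 0 \frac{1}{-1}} = \frac{1}{1479 + 6 \cdot 0 \left(-1\right)} = \frac{1}{1479 + 0} = \frac{1}{1479}$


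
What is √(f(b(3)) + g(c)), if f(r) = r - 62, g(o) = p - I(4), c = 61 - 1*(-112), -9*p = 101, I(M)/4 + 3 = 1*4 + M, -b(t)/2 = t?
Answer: I*√893/3 ≈ 9.961*I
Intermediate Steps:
b(t) = -2*t
I(M) = 4 + 4*M (I(M) = -12 + 4*(1*4 + M) = -12 + 4*(4 + M) = -12 + (16 + 4*M) = 4 + 4*M)
p = -101/9 (p = -⅑*101 = -101/9 ≈ -11.222)
c = 173 (c = 61 + 112 = 173)
g(o) = -281/9 (g(o) = -101/9 - (4 + 4*4) = -101/9 - (4 + 16) = -101/9 - 1*20 = -101/9 - 20 = -281/9)
f(r) = -62 + r
√(f(b(3)) + g(c)) = √((-62 - 2*3) - 281/9) = √((-62 - 6) - 281/9) = √(-68 - 281/9) = √(-893/9) = I*√893/3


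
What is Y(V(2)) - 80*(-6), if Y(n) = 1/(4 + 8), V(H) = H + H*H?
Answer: 5761/12 ≈ 480.08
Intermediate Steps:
V(H) = H + H**2
Y(n) = 1/12
Y(V(2)) - 80*(-6) = 1/12 - 80*(-6) = 1/12 + 480 = 5761/12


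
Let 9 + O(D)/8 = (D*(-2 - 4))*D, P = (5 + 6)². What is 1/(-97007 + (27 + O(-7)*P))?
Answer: -1/390284 ≈ -2.5622e-6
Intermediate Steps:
P = 121 (P = 11² = 121)
O(D) = -72 - 48*D² (O(D) = -72 + 8*((D*(-2 - 4))*D) = -72 + 8*((D*(-6))*D) = -72 + 8*((-6*D)*D) = -72 + 8*(-6*D²) = -72 - 48*D²)
1/(-97007 + (27 + O(-7)*P)) = 1/(-97007 + (27 + (-72 - 48*(-7)²)*121)) = 1/(-97007 + (27 + (-72 - 48*49)*121)) = 1/(-97007 + (27 + (-72 - 2352)*121)) = 1/(-97007 + (27 - 2424*121)) = 1/(-97007 + (27 - 293304)) = 1/(-97007 - 293277) = 1/(-390284) = -1/390284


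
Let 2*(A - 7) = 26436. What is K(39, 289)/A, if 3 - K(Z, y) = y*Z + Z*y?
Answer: -22539/13225 ≈ -1.7043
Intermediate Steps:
A = 13225 (A = 7 + (½)*26436 = 7 + 13218 = 13225)
K(Z, y) = 3 - 2*Z*y (K(Z, y) = 3 - (y*Z + Z*y) = 3 - (Z*y + Z*y) = 3 - 2*Z*y)
K(39, 289)/A = (3 - 2*39*289)/13225 = (3 - 22542)*(1/13225) = -22539*1/13225 = -22539/13225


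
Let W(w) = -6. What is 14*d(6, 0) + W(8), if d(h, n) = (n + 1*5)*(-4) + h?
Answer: -202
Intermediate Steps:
d(h, n) = -20 + h - 4*n (d(h, n) = (n + 5)*(-4) + h = (5 + n)*(-4) + h = (-20 - 4*n) + h = -20 + h - 4*n)
14*d(6, 0) + W(8) = 14*(-20 + 6 - 4*0) - 6 = 14*(-20 + 6 + 0) - 6 = 14*(-14) - 6 = -196 - 6 = -202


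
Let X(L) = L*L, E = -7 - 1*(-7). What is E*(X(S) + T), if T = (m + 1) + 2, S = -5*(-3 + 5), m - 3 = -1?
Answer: 0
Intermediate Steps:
m = 2 (m = 3 - 1 = 2)
S = -10 (S = -5*2 = -10)
E = 0 (E = -7 + 7 = 0)
X(L) = L**2
T = 5 (T = (2 + 1) + 2 = 3 + 2 = 5)
E*(X(S) + T) = 0*((-10)**2 + 5) = 0*(100 + 5) = 0*105 = 0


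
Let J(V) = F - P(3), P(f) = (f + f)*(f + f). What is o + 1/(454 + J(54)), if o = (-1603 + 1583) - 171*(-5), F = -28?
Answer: 325651/390 ≈ 835.00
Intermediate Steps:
P(f) = 4*f**2 (P(f) = (2*f)*(2*f) = 4*f**2)
J(V) = -64 (J(V) = -28 - 4*3**2 = -28 - 4*9 = -28 - 1*36 = -28 - 36 = -64)
o = 835 (o = -20 + 855 = 835)
o + 1/(454 + J(54)) = 835 + 1/(454 - 64) = 835 + 1/390 = 325651/390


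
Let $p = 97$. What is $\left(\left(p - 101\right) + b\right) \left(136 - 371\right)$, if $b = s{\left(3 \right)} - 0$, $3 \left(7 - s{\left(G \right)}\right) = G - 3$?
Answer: $-705$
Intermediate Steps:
$s{\left(G \right)} = 8 - \frac{G}{3}$ ($s{\left(G \right)} = 7 - \frac{G - 3}{3} = 7 - \frac{-3 + G}{3} = 7 - \left(-1 + \frac{G}{3}\right) = 8 - \frac{G}{3}$)
$b = 7$ ($b = \left(8 - 1\right) - 0 = \left(8 - 1\right) + 0 = 7 + 0 = 7$)
$\left(\left(p - 101\right) + b\right) \left(136 - 371\right) = \left(\left(97 - 101\right) + 7\right) \left(136 - 371\right) = \left(\left(97 - 101\right) + 7\right) \left(-235\right) = \left(-4 + 7\right) \left(-235\right) = 3 \left(-235\right) = -705$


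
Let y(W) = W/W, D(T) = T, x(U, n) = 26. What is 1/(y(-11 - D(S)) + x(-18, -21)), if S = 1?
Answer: 1/27 ≈ 0.037037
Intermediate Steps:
y(W) = 1
1/(y(-11 - D(S)) + x(-18, -21)) = 1/(1 + 26) = 1/27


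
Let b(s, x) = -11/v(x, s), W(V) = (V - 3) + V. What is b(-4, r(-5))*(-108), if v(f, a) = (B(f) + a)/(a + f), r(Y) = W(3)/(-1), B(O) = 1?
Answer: 2772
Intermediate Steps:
W(V) = -3 + 2*V (W(V) = (-3 + V) + V = -3 + 2*V)
r(Y) = -3 (r(Y) = (-3 + 2*3)/(-1) = (-3 + 6)*(-1) = 3*(-1) = -3)
v(f, a) = (1 + a)/(a + f)
b(s, x) = -11*(s + x)/(1 + s)
b(-4, r(-5))*(-108) = (11*(-1*(-4) - 1*(-3))/(1 - 4))*(-108) = (11*(4 + 3)/(-3))*(-108) = (11*(-⅓)*7)*(-108) = -77/3*(-108) = 2772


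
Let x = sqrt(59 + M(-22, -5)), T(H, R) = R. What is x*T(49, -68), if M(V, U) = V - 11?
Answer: -68*sqrt(26) ≈ -346.73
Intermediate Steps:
M(V, U) = -11 + V
x = sqrt(26) (x = sqrt(59 + (-11 - 22)) = sqrt(59 - 33) = sqrt(26) ≈ 5.0990)
x*T(49, -68) = sqrt(26)*(-68) = -68*sqrt(26)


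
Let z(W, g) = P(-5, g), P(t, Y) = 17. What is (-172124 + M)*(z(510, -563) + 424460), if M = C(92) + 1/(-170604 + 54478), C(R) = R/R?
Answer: -8484427386349023/116126 ≈ -7.3062e+10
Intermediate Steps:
z(W, g) = 17
C(R) = 1
M = 116125/116126 (M = 1 + 1/(-170604 + 54478) = 1 + 1/(-116126) = 1 - 1/116126 = 116125/116126 ≈ 0.99999)
(-172124 + M)*(z(510, -563) + 424460) = (-172124 + 116125/116126)*(17 + 424460) = -19987955499/116126*424477 = -8484427386349023/116126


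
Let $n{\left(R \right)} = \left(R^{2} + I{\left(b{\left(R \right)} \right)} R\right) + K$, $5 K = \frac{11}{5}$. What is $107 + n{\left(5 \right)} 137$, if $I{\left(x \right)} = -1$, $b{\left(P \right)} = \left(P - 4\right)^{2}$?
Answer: $\frac{72682}{25} \approx 2907.3$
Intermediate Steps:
$b{\left(P \right)} = \left(-4 + P\right)^{2}$
$K = \frac{11}{25}$ ($K = \frac{11 \cdot \frac{1}{5}}{5} = \frac{1}{5} \cdot \frac{11}{5} = \frac{11}{25} \approx 0.44$)
$n{\left(R \right)} = \frac{11}{25} + R^{2} - R$ ($n{\left(R \right)} = \left(R^{2} - R\right) + \frac{11}{25} = \frac{11}{25} + R^{2} - R$)
$107 + n{\left(5 \right)} 137 = 107 + \left(\frac{11}{25} + 5^{2} - 5\right) 137 = 107 + \left(\frac{11}{25} + 25 - 5\right) 137 = 107 + \frac{511}{25} \cdot 137 = 107 + \frac{70007}{25} = \frac{72682}{25}$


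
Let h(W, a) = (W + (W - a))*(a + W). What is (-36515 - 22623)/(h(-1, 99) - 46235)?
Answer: 59138/56133 ≈ 1.0535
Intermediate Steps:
h(W, a) = (W + a)*(-a + 2*W) (h(W, a) = (-a + 2*W)*(W + a) = (W + a)*(-a + 2*W))
(-36515 - 22623)/(h(-1, 99) - 46235) = (-36515 - 22623)/((-1*99² + 2*(-1)² - 1*99) - 46235) = -59138/((-1*9801 + 2*1 - 99) - 46235) = -59138/((-9801 + 2 - 99) - 46235) = -59138/(-9898 - 46235) = -59138/(-56133) = -59138*(-1/56133) = 59138/56133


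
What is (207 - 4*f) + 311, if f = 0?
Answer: 518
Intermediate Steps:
(207 - 4*f) + 311 = (207 - 4*0) + 311 = (207 + 0) + 311 = 207 + 311 = 518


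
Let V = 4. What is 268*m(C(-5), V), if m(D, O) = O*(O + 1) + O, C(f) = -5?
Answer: 6432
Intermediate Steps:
m(D, O) = O + O*(1 + O) (m(D, O) = O*(1 + O) + O = O + O*(1 + O))
268*m(C(-5), V) = 268*(4*(2 + 4)) = 268*(4*6) = 268*24 = 6432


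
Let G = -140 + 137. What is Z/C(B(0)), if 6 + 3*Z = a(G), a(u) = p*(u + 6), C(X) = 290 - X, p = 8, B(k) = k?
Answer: 3/145 ≈ 0.020690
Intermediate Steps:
G = -3
a(u) = 48 + 8*u (a(u) = 8*(u + 6) = 8*(6 + u) = 48 + 8*u)
Z = 6 (Z = -2 + (48 + 8*(-3))/3 = -2 + (48 - 24)/3 = -2 + (1/3)*24 = -2 + 8 = 6)
Z/C(B(0)) = 6/(290 - 1*0) = 6/(290 + 0) = 6/290 = 6*(1/290) = 3/145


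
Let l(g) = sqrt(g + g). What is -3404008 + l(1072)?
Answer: -3404008 + 4*sqrt(134) ≈ -3.4040e+6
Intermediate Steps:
l(g) = sqrt(2)*sqrt(g) (l(g) = sqrt(2*g) = sqrt(2)*sqrt(g))
-3404008 + l(1072) = -3404008 + sqrt(2)*sqrt(1072) = -3404008 + sqrt(2)*(4*sqrt(67)) = -3404008 + 4*sqrt(134)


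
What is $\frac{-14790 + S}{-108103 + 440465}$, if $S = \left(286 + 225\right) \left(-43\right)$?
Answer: $- \frac{36763}{332362} \approx -0.11061$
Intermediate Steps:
$S = -21973$ ($S = 511 \left(-43\right) = -21973$)
$\frac{-14790 + S}{-108103 + 440465} = \frac{-14790 - 21973}{-108103 + 440465} = - \frac{36763}{332362}$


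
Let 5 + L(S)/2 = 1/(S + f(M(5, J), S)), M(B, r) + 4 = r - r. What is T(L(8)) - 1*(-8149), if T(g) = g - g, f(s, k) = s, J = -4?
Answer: 8149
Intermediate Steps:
M(B, r) = -4 (M(B, r) = -4 + (r - r) = -4 + 0 = -4)
L(S) = -10 + 2/(-4 + S) (L(S) = -10 + 2/(S - 4) = -10 + 2/(-4 + S))
T(g) = 0
T(L(8)) - 1*(-8149) = 0 - 1*(-8149) = 0 + 8149 = 8149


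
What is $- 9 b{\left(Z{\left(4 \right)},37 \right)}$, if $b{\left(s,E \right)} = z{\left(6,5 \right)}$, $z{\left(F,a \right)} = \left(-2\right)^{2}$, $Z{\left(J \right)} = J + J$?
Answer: $-36$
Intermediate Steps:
$Z{\left(J \right)} = 2 J$
$z{\left(F,a \right)} = 4$
$b{\left(s,E \right)} = 4$
$- 9 b{\left(Z{\left(4 \right)},37 \right)} = \left(-9\right) 4 = -36$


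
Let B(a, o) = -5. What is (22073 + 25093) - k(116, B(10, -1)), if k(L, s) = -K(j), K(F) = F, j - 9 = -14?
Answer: 47161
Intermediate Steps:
j = -5 (j = 9 - 14 = -5)
k(L, s) = 5 (k(L, s) = -1*(-5) = 5)
(22073 + 25093) - k(116, B(10, -1)) = (22073 + 25093) - 1*5 = 47166 - 5 = 47161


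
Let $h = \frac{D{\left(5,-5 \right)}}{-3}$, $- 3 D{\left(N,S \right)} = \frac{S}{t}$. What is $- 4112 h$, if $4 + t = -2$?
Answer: $- \frac{10280}{27} \approx -380.74$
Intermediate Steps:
$t = -6$ ($t = -4 - 2 = -6$)
$D{\left(N,S \right)} = \frac{S}{18}$ ($D{\left(N,S \right)} = - \frac{S \frac{1}{-6}}{3} = - \frac{S \left(- \frac{1}{6}\right)}{3} = - \frac{\left(- \frac{1}{6}\right) S}{3} = \frac{S}{18}$)
$h = \frac{5}{54}$ ($h = \frac{\frac{1}{18} \left(-5\right)}{-3} = \left(- \frac{5}{18}\right) \left(- \frac{1}{3}\right) = \frac{5}{54} \approx 0.092593$)
$- 4112 h = \left(-4112\right) \frac{5}{54} = - \frac{10280}{27}$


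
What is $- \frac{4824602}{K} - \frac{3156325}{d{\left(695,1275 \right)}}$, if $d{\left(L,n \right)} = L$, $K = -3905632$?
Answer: $- \frac{1232409082401}{271441424} \approx -4540.2$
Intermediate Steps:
$- \frac{4824602}{K} - \frac{3156325}{d{\left(695,1275 \right)}} = - \frac{4824602}{-3905632} - \frac{3156325}{695} = \left(-4824602\right) \left(- \frac{1}{3905632}\right) - \frac{631265}{139} = \frac{2412301}{1952816} - \frac{631265}{139} = - \frac{1232409082401}{271441424}$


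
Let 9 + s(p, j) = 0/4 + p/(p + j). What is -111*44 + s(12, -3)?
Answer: -14675/3 ≈ -4891.7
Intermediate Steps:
s(p, j) = -9 + p/(j + p) (s(p, j) = -9 + (0/4 + p/(p + j)) = -9 + (0*(¼) + p/(j + p)) = -9 + (0 + p/(j + p)) = -9 + p/(j + p))
-111*44 + s(12, -3) = -111*44 + (-9*(-3) - 8*12)/(-3 + 12) = -4884 + (27 - 96)/9 = -4884 + (⅑)*(-69) = -4884 - 23/3 = -14675/3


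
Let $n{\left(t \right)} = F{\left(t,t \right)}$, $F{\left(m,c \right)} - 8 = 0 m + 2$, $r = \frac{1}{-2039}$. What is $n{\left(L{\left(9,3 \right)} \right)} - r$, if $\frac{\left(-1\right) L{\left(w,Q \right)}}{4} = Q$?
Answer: $\frac{20391}{2039} \approx 10.0$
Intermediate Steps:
$L{\left(w,Q \right)} = - 4 Q$
$r = - \frac{1}{2039} \approx -0.00049044$
$F{\left(m,c \right)} = 10$ ($F{\left(m,c \right)} = 8 + \left(0 m + 2\right) = 8 + \left(0 + 2\right) = 8 + 2 = 10$)
$n{\left(t \right)} = 10$
$n{\left(L{\left(9,3 \right)} \right)} - r = 10 - - \frac{1}{2039} = 10 + \frac{1}{2039} = \frac{20391}{2039}$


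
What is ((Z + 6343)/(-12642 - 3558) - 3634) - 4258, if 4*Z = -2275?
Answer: -170474899/21600 ≈ -7892.4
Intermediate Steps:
Z = -2275/4 (Z = (¼)*(-2275) = -2275/4 ≈ -568.75)
((Z + 6343)/(-12642 - 3558) - 3634) - 4258 = ((-2275/4 + 6343)/(-12642 - 3558) - 3634) - 4258 = ((23097/4)/(-16200) - 3634) - 4258 = ((23097/4)*(-1/16200) - 3634) - 4258 = (-7699/21600 - 3634) - 4258 = -78502099/21600 - 4258 = -170474899/21600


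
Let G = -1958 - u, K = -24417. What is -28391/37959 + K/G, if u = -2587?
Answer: -944702842/23876211 ≈ -39.567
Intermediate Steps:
G = 629 (G = -1958 - 1*(-2587) = -1958 + 2587 = 629)
-28391/37959 + K/G = -28391/37959 - 24417/629 = -944702842/23876211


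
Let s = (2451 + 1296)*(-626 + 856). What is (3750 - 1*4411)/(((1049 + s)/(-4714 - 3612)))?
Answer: 5503486/862859 ≈ 6.3782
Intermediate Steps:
s = 861810 (s = 3747*230 = 861810)
(3750 - 1*4411)/(((1049 + s)/(-4714 - 3612))) = (3750 - 1*4411)/(((1049 + 861810)/(-4714 - 3612))) = (3750 - 4411)/((862859/(-8326))) = -661/(862859*(-1/8326)) = -661/(-862859/8326) = -661*(-8326/862859) = 5503486/862859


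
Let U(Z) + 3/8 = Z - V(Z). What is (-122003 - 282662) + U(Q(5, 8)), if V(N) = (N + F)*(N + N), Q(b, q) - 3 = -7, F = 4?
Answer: -3237355/8 ≈ -4.0467e+5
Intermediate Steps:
Q(b, q) = -4 (Q(b, q) = 3 - 7 = -4)
V(N) = 2*N*(4 + N) (V(N) = (N + 4)*(N + N) = (4 + N)*(2*N) = 2*N*(4 + N))
U(Z) = -3/8 + Z - 2*Z*(4 + Z) (U(Z) = -3/8 + (Z - 2*Z*(4 + Z)) = -3/8 + Z - 2*Z*(4 + Z))
(-122003 - 282662) + U(Q(5, 8)) = (-122003 - 282662) + (-3/8 - 4 - 2*(-4)*(4 - 4)) = -404665 + (-3/8 - 4 - 2*(-4)*0) = -404665 + (-3/8 - 4 + 0) = -404665 - 35/8 = -3237355/8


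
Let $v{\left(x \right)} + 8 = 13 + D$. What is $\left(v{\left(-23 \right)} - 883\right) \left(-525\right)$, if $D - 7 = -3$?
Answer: $458850$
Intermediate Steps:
$D = 4$ ($D = 7 - 3 = 4$)
$v{\left(x \right)} = 9$ ($v{\left(x \right)} = -8 + \left(13 + 4\right) = -8 + 17 = 9$)
$\left(v{\left(-23 \right)} - 883\right) \left(-525\right) = \left(9 - 883\right) \left(-525\right) = \left(-874\right) \left(-525\right) = 458850$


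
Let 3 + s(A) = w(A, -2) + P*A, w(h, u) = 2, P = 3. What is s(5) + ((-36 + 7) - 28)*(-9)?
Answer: 527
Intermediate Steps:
s(A) = -1 + 3*A (s(A) = -3 + (2 + 3*A) = -1 + 3*A)
s(5) + ((-36 + 7) - 28)*(-9) = (-1 + 3*5) + ((-36 + 7) - 28)*(-9) = (-1 + 15) + (-29 - 28)*(-9) = 14 - 57*(-9) = 14 + 513 = 527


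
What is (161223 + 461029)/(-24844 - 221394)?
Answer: -311126/123119 ≈ -2.5270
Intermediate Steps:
(161223 + 461029)/(-24844 - 221394) = 622252/(-246238) = 622252*(-1/246238) = -311126/123119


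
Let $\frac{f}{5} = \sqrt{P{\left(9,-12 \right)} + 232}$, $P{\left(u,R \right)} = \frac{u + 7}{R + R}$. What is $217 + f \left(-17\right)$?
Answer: $217 - \frac{85 \sqrt{2082}}{3} \approx -1075.8$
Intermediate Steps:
$P{\left(u,R \right)} = \frac{7 + u}{2 R}$
$f = \frac{5 \sqrt{2082}}{3}$ ($f = 5 \sqrt{\frac{7 + 9}{2 \left(-12\right)} + 232} = 5 \sqrt{\frac{1}{2} \left(- \frac{1}{12}\right) 16 + 232} = 5 \sqrt{- \frac{2}{3} + 232} = 5 \sqrt{\frac{694}{3}} = 5 \frac{\sqrt{2082}}{3} = \frac{5 \sqrt{2082}}{3} \approx 76.048$)
$217 + f \left(-17\right) = 217 + \frac{5 \sqrt{2082}}{3} \left(-17\right) = 217 - \frac{85 \sqrt{2082}}{3}$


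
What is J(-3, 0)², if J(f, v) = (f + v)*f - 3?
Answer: 36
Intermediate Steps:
J(f, v) = -3 + f*(f + v) (J(f, v) = f*(f + v) - 3 = -3 + f*(f + v))
J(-3, 0)² = (-3 + (-3)² - 3*0)² = (-3 + 9 + 0)² = 6² = 36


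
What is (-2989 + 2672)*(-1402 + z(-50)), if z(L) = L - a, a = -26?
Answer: 452042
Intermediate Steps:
z(L) = 26 + L (z(L) = L - 1*(-26) = L + 26 = 26 + L)
(-2989 + 2672)*(-1402 + z(-50)) = (-2989 + 2672)*(-1402 + (26 - 50)) = -317*(-1402 - 24) = -317*(-1426) = 452042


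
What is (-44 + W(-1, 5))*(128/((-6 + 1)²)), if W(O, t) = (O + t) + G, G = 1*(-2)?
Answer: -5376/25 ≈ -215.04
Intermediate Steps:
G = -2
W(O, t) = -2 + O + t (W(O, t) = (O + t) - 2 = -2 + O + t)
(-44 + W(-1, 5))*(128/((-6 + 1)²)) = (-44 + (-2 - 1 + 5))*(128/((-6 + 1)²)) = (-44 + 2)*(128/((-5)²)) = -5376/25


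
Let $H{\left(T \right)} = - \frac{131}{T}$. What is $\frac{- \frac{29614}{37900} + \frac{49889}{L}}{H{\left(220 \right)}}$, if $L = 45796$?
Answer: $- \frac{1470123479}{2842157005} \approx -0.51726$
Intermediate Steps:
$\frac{- \frac{29614}{37900} + \frac{49889}{L}}{H{\left(220 \right)}} = \frac{- \frac{29614}{37900} + \frac{49889}{45796}}{\left(-131\right) \frac{1}{220}} = \frac{\left(-29614\right) \frac{1}{37900} + 49889 \cdot \frac{1}{45796}}{\left(-131\right) \frac{1}{220}} = \frac{- \frac{14807}{18950} + \frac{49889}{45796}}{- \frac{131}{220}} = \frac{133647589}{433917100} \left(- \frac{220}{131}\right) = - \frac{1470123479}{2842157005}$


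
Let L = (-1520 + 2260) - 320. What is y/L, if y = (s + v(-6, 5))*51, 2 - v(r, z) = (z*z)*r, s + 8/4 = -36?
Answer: 969/70 ≈ 13.843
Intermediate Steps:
s = -38 (s = -2 - 36 = -38)
v(r, z) = 2 - r*z² (v(r, z) = 2 - z*z*r = 2 - z²*r = 2 - r*z²)
L = 420 (L = 740 - 320 = 420)
y = 5814 (y = (-38 + (2 - 1*(-6)*5²))*51 = (-38 + (2 - 1*(-6)*25))*51 = (-38 + (2 + 150))*51 = (-38 + 152)*51 = 114*51 = 5814)
y/L = 5814/420 = 5814*(1/420) = 969/70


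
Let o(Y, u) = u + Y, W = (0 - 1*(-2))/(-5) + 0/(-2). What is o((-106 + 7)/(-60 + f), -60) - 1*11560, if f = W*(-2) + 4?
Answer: -1068875/92 ≈ -11618.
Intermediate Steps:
W = -⅖ (W = (0 + 2)*(-⅕) + 0*(-½) = 2*(-⅕) + 0 = -⅖ + 0 = -⅖ ≈ -0.40000)
f = 24/5 (f = -⅖*(-2) + 4 = ⅘ + 4 = 24/5 ≈ 4.8000)
o(Y, u) = Y + u
o((-106 + 7)/(-60 + f), -60) - 1*11560 = ((-106 + 7)/(-60 + 24/5) - 60) - 1*11560 = (-99/(-276/5) - 60) - 11560 = (-99*(-5/276) - 60) - 11560 = (165/92 - 60) - 11560 = -5355/92 - 11560 = -1068875/92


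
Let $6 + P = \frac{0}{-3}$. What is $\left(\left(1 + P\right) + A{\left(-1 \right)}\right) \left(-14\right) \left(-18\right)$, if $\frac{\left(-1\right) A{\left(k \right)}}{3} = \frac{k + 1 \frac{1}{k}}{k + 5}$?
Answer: $-882$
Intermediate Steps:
$P = -6$ ($P = -6 + \frac{0}{-3} = -6 + 0 \left(- \frac{1}{3}\right) = -6 + 0 = -6$)
$A{\left(k \right)} = - \frac{3 \left(k + \frac{1}{k}\right)}{5 + k}$ ($A{\left(k \right)} = - 3 \frac{k + 1 \frac{1}{k}}{k + 5} = - 3 \frac{k + \frac{1}{k}}{5 + k} = - \frac{3 \left(k + \frac{1}{k}\right)}{5 + k}$)
$\left(\left(1 + P\right) + A{\left(-1 \right)}\right) \left(-14\right) \left(-18\right) = \left(\left(1 - 6\right) + \frac{3 \left(-1 - \left(-1\right)^{2}\right)}{\left(-1\right) \left(5 - 1\right)}\right) \left(-14\right) \left(-18\right) = \left(-5 + 3 \left(-1\right) \frac{1}{4} \left(-1 - 1\right)\right) \left(-14\right) \left(-18\right) = \left(-5 + 3 \left(-1\right) \frac{1}{4} \left(-2\right)\right) \left(-14\right) \left(-18\right) = \left(-5 + \frac{3}{2}\right) \left(-14\right) \left(-18\right) = \left(- \frac{7}{2}\right) \left(-14\right) \left(-18\right) = 49 \left(-18\right) = -882$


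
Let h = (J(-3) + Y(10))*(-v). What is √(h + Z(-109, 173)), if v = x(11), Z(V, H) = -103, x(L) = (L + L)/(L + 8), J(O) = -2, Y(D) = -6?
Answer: I*√33839/19 ≈ 9.6818*I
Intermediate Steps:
x(L) = 2*L/(8 + L) (x(L) = (2*L)/(8 + L) = 2*L/(8 + L))
v = 22/19 (v = 2*11/(8 + 11) = 2*11/19 = 2*11*(1/19) = 22/19 ≈ 1.1579)
h = 176/19 (h = (-2 - 6)*(-1*22/19) = -8*(-22/19) = 176/19 ≈ 9.2632)
√(h + Z(-109, 173)) = √(176/19 - 103) = √(-1781/19) = I*√33839/19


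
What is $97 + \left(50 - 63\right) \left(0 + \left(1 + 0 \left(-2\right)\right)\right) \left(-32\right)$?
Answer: $513$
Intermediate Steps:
$97 + \left(50 - 63\right) \left(0 + \left(1 + 0 \left(-2\right)\right)\right) \left(-32\right) = 97 + - 13 \left(0 + \left(1 + 0\right)\right) \left(-32\right) = 97 + - 13 \left(0 + 1\right) \left(-32\right) = 97 + \left(-13\right) 1 \left(-32\right) = 97 - -416 = 97 + 416 = 513$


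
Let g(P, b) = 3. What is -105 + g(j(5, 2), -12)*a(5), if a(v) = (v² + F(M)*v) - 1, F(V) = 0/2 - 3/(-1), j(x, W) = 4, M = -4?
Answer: 12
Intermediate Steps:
F(V) = 3 (F(V) = 0*(½) - 3*(-1) = 0 + 3 = 3)
a(v) = -1 + v² + 3*v (a(v) = (v² + 3*v) - 1 = -1 + v² + 3*v)
-105 + g(j(5, 2), -12)*a(5) = -105 + 3*(-1 + 5² + 3*5) = -105 + 3*(-1 + 25 + 15) = -105 + 3*39 = -105 + 117 = 12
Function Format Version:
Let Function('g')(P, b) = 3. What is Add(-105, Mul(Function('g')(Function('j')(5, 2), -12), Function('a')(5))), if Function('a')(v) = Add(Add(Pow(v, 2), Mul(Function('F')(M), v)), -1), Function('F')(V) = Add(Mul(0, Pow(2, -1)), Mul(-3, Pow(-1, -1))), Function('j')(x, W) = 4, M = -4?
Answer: 12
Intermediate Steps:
Function('F')(V) = 3 (Function('F')(V) = Add(Mul(0, Rational(1, 2)), Mul(-3, -1)) = Add(0, 3) = 3)
Function('a')(v) = Add(-1, Pow(v, 2), Mul(3, v)) (Function('a')(v) = Add(Add(Pow(v, 2), Mul(3, v)), -1) = Add(-1, Pow(v, 2), Mul(3, v)))
Add(-105, Mul(Function('g')(Function('j')(5, 2), -12), Function('a')(5))) = Add(-105, Mul(3, Add(-1, Pow(5, 2), Mul(3, 5)))) = Add(-105, Mul(3, Add(-1, 25, 15))) = Add(-105, Mul(3, 39)) = Add(-105, 117) = 12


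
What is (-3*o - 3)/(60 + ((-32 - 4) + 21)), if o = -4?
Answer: 1/5 ≈ 0.20000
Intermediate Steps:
(-3*o - 3)/(60 + ((-32 - 4) + 21)) = (-3*(-4) - 3)/(60 + ((-32 - 4) + 21)) = (12 - 3)/(60 + (-36 + 21)) = 9/(60 - 15) = 9/45 = (1/45)*9 = 1/5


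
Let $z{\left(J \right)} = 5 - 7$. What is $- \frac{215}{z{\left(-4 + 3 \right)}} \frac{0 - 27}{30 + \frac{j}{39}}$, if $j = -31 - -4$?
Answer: $- \frac{25155}{254} \approx -99.035$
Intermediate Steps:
$j = -27$ ($j = -31 + 4 = -27$)
$z{\left(J \right)} = -2$ ($z{\left(J \right)} = 5 - 7 = -2$)
$- \frac{215}{z{\left(-4 + 3 \right)}} \frac{0 - 27}{30 + \frac{j}{39}} = - \frac{215}{-2} \frac{0 - 27}{30 - \frac{27}{39}} = \left(-215\right) \left(- \frac{1}{2}\right) \left(- \frac{27}{30 - \frac{9}{13}}\right) = \frac{215 \left(- \frac{27}{30 - \frac{9}{13}}\right)}{2} = \frac{215 \left(- \frac{27}{\frac{381}{13}}\right)}{2} = \frac{215 \left(\left(-27\right) \frac{13}{381}\right)}{2} = \frac{215}{2} \left(- \frac{117}{127}\right) = - \frac{25155}{254}$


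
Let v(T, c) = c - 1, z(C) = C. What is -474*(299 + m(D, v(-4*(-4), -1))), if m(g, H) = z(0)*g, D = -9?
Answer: -141726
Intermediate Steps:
v(T, c) = -1 + c
m(g, H) = 0 (m(g, H) = 0*g = 0)
-474*(299 + m(D, v(-4*(-4), -1))) = -474*(299 + 0) = -474*299 = -141726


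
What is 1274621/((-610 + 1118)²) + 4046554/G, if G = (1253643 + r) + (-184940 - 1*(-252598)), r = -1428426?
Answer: -907726136831/27645106000 ≈ -32.835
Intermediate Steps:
G = -107125 (G = (1253643 - 1428426) + (-184940 - 1*(-252598)) = -174783 + (-184940 + 252598) = -174783 + 67658 = -107125)
1274621/((-610 + 1118)²) + 4046554/G = 1274621/((-610 + 1118)²) + 4046554/(-107125) = 1274621/(508²) + 4046554*(-1/107125) = 1274621/258064 - 4046554/107125 = -907726136831/27645106000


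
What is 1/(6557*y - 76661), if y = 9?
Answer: -1/17648 ≈ -5.6664e-5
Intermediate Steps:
1/(6557*y - 76661) = 1/(6557*9 - 76661) = 1/(59013 - 76661) = 1/(-17648) = -1/17648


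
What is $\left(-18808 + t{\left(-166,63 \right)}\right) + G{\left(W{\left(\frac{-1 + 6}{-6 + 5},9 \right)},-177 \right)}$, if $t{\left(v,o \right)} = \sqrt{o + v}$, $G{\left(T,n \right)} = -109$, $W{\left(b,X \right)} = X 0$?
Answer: $-18917 + i \sqrt{103} \approx -18917.0 + 10.149 i$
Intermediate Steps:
$W{\left(b,X \right)} = 0$
$\left(-18808 + t{\left(-166,63 \right)}\right) + G{\left(W{\left(\frac{-1 + 6}{-6 + 5},9 \right)},-177 \right)} = \left(-18808 + \sqrt{63 - 166}\right) - 109 = \left(-18808 + \sqrt{-103}\right) - 109 = \left(-18808 + i \sqrt{103}\right) - 109 = -18917 + i \sqrt{103}$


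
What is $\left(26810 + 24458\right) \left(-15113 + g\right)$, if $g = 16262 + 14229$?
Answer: $788399304$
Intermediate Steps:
$g = 30491$
$\left(26810 + 24458\right) \left(-15113 + g\right) = \left(26810 + 24458\right) \left(-15113 + 30491\right) = 51268 \cdot 15378 = 788399304$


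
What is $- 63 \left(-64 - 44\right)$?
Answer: $6804$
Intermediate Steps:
$- 63 \left(-64 - 44\right) = \left(-63\right) \left(-108\right) = 6804$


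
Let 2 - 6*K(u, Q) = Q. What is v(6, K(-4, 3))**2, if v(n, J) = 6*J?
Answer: 1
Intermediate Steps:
K(u, Q) = 1/3 - Q/6
v(6, K(-4, 3))**2 = (6*(1/3 - 1/6*3))**2 = (6*(1/3 - 1/2))**2 = (6*(-1/6))**2 = (-1)**2 = 1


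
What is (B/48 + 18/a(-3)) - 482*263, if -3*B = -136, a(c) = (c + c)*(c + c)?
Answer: -1140881/9 ≈ -1.2676e+5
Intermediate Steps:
a(c) = 4*c² (a(c) = (2*c)*(2*c) = 4*c²)
B = 136/3 (B = -⅓*(-136) = 136/3 ≈ 45.333)
(B/48 + 18/a(-3)) - 482*263 = ((136/3)/48 + 18/((4*(-3)²))) - 482*263 = ((136/3)*(1/48) + 18/((4*9))) - 126766 = (17/18 + 18/36) - 126766 = (17/18 + 18*(1/36)) - 126766 = (17/18 + ½) - 126766 = 13/9 - 126766 = -1140881/9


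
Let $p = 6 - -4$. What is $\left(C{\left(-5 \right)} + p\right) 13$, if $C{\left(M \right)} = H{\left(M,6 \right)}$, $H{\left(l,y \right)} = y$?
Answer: $208$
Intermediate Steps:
$C{\left(M \right)} = 6$
$p = 10$ ($p = 6 + 4 = 10$)
$\left(C{\left(-5 \right)} + p\right) 13 = \left(6 + 10\right) 13 = 16 \cdot 13 = 208$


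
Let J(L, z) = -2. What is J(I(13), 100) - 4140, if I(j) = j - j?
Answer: -4142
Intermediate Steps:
I(j) = 0
J(I(13), 100) - 4140 = -2 - 4140 = -4142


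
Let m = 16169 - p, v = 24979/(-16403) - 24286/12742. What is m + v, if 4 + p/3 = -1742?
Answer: 2236748379953/104503513 ≈ 21404.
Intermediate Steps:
p = -5238 (p = -12 + 3*(-1742) = -12 - 5226 = -5238)
v = -358322838/104503513 (v = 24979*(-1/16403) - 24286*1/12742 = -24979/16403 - 12143/6371 = -358322838/104503513 ≈ -3.4288)
m = 21407 (m = 16169 - 1*(-5238) = 16169 + 5238 = 21407)
m + v = 21407 - 358322838/104503513 = 2236748379953/104503513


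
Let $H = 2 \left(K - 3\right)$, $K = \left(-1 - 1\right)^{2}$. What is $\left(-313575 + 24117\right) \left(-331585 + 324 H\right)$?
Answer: $95792362146$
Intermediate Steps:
$K = 4$ ($K = \left(-2\right)^{2} = 4$)
$H = 2$ ($H = 2 \left(4 - 3\right) = 2 \cdot 1 = 2$)
$\left(-313575 + 24117\right) \left(-331585 + 324 H\right) = \left(-313575 + 24117\right) \left(-331585 + 324 \cdot 2\right) = - 289458 \left(-331585 + 648\right) = \left(-289458\right) \left(-330937\right) = 95792362146$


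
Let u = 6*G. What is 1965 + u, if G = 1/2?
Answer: 1968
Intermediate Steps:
G = ½ ≈ 0.50000
u = 3 (u = 6*(½) = 3)
1965 + u = 1965 + 3 = 1968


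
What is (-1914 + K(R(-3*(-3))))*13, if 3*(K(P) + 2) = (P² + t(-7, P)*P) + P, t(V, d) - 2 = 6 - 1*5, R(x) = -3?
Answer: -24921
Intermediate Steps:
t(V, d) = 3 (t(V, d) = 2 + (6 - 1*5) = 2 + (6 - 5) = 2 + 1 = 3)
K(P) = -2 + P²/3 + 4*P/3 (K(P) = -2 + ((P² + 3*P) + P)/3 = -2 + (P² + 4*P)/3 = -2 + (P²/3 + 4*P/3) = -2 + P²/3 + 4*P/3)
(-1914 + K(R(-3*(-3))))*13 = (-1914 + (-2 + (⅓)*(-3)² + (4/3)*(-3)))*13 = (-1914 + (-2 + (⅓)*9 - 4))*13 = (-1914 + (-2 + 3 - 4))*13 = (-1914 - 3)*13 = -1917*13 = -24921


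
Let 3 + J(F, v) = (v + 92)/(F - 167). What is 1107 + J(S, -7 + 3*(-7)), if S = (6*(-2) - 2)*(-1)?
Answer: 168848/153 ≈ 1103.6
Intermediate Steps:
S = 14 (S = (-12 - 2)*(-1) = -14*(-1) = 14)
J(F, v) = -3 + (92 + v)/(-167 + F) (J(F, v) = -3 + (v + 92)/(F - 167) = -3 + (92 + v)/(-167 + F))
1107 + J(S, -7 + 3*(-7)) = 1107 + (593 + (-7 + 3*(-7)) - 3*14)/(-167 + 14) = 1107 + (593 + (-7 - 21) - 42)/(-153) = 1107 - (593 - 28 - 42)/153 = 1107 - 1/153*523 = 1107 - 523/153 = 168848/153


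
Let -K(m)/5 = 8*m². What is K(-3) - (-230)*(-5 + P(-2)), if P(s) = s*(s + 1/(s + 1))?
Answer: -130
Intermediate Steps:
P(s) = s*(s + 1/(1 + s))
K(m) = -40*m²
K(-3) - (-230)*(-5 + P(-2)) = -40*(-3)² - (-230)*(-5 - 2*(1 - 2 + (-2)²)/(1 - 2)) = -40*9 - (-230)*(-5 - 2*(1 - 2 + 4)/(-1)) = -360 - (-230)*(-5 - 2*(-1)*3) = -360 - (-230)*(-5 + 6) = -360 - (-230) = -360 - 46*(-5) = -360 + 230 = -130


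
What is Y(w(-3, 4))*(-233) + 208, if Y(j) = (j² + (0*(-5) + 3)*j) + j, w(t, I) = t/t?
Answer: -957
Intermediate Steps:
w(t, I) = 1
Y(j) = j² + 4*j (Y(j) = (j² + (0 + 3)*j) + j = (j² + 3*j) + j = j² + 4*j)
Y(w(-3, 4))*(-233) + 208 = (1*(4 + 1))*(-233) + 208 = (1*5)*(-233) + 208 = 5*(-233) + 208 = -1165 + 208 = -957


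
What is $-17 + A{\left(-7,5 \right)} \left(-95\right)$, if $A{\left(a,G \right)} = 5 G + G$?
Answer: $-2867$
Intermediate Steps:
$A{\left(a,G \right)} = 6 G$
$-17 + A{\left(-7,5 \right)} \left(-95\right) = -17 + 6 \cdot 5 \left(-95\right) = -17 + 30 \left(-95\right) = -17 - 2850 = -2867$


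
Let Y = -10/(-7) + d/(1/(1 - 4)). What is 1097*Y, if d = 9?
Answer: -196363/7 ≈ -28052.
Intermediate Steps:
Y = -179/7 (Y = -10/(-7) + 9/(1/(1 - 4)) = -10*(-⅐) + 9/(1/(-3)) = 10/7 + 9/(-⅓) = 10/7 + 9*(-3) = 10/7 - 27 = -179/7 ≈ -25.571)
1097*Y = 1097*(-179/7) = -196363/7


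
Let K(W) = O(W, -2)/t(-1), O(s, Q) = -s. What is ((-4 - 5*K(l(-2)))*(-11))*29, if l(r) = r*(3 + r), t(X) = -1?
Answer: -1914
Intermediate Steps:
K(W) = W (K(W) = -W/(-1) = -W*(-1) = W)
((-4 - 5*K(l(-2)))*(-11))*29 = ((-4 - (-10)*(3 - 2))*(-11))*29 = ((-4 - (-10))*(-11))*29 = ((-4 - 5*(-2))*(-11))*29 = ((-4 + 10)*(-11))*29 = (6*(-11))*29 = -66*29 = -1914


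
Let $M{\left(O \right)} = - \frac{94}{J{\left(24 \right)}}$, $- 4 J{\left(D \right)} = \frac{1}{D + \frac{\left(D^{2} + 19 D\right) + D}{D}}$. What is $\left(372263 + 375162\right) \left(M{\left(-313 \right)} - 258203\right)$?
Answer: $-173877214875$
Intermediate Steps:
$J{\left(D \right)} = - \frac{1}{4 \left(D + \frac{D^{2} + 20 D}{D}\right)}$ ($J{\left(D \right)} = - \frac{1}{4 \left(D + \frac{\left(D^{2} + 19 D\right) + D}{D}\right)} = - \frac{1}{4 \left(D + \frac{D^{2} + 20 D}{D}\right)}$)
$M{\left(O \right)} = 25568$ ($M{\left(O \right)} = - \frac{94}{\left(-1\right) \frac{1}{80 + 8 \cdot 24}} = - \frac{94}{\left(-1\right) \frac{1}{80 + 192}} = - \frac{94}{\left(-1\right) \frac{1}{272}} = - \frac{94}{- \frac{1}{272}} = \left(-94\right) \left(-272\right) = 25568$)
$\left(372263 + 375162\right) \left(M{\left(-313 \right)} - 258203\right) = \left(372263 + 375162\right) \left(25568 - 258203\right) = 747425 \left(-232635\right) = -173877214875$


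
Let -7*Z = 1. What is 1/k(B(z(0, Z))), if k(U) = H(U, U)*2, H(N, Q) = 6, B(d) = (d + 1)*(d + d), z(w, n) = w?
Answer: 1/12 ≈ 0.083333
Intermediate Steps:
Z = -⅐ (Z = -⅐*1 = -⅐ ≈ -0.14286)
B(d) = 2*d*(1 + d) (B(d) = (1 + d)*(2*d) = 2*d*(1 + d))
k(U) = 12 (k(U) = 6*2 = 12)
1/k(B(z(0, Z))) = 1/12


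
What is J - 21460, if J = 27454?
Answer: 5994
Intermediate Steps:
J - 21460 = 27454 - 21460 = 5994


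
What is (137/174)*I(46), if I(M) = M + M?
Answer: 6302/87 ≈ 72.437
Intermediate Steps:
I(M) = 2*M
(137/174)*I(46) = (137/174)*(2*46) = (137*(1/174))*92 = (137/174)*92 = 6302/87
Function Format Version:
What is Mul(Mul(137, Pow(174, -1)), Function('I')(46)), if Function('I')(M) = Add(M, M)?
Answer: Rational(6302, 87) ≈ 72.437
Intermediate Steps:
Function('I')(M) = Mul(2, M)
Mul(Mul(137, Pow(174, -1)), Function('I')(46)) = Mul(Mul(137, Pow(174, -1)), Mul(2, 46)) = Mul(Mul(137, Rational(1, 174)), 92) = Mul(Rational(137, 174), 92) = Rational(6302, 87)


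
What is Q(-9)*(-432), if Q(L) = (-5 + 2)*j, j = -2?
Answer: -2592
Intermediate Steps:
Q(L) = 6 (Q(L) = (-5 + 2)*(-2) = -3*(-2) = 6)
Q(-9)*(-432) = 6*(-432) = -2592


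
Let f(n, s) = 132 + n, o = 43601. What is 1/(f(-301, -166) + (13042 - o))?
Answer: -1/30728 ≈ -3.2544e-5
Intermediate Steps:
1/(f(-301, -166) + (13042 - o)) = 1/((132 - 301) + (13042 - 1*43601)) = 1/(-169 + (13042 - 43601)) = 1/(-169 - 30559) = 1/(-30728) = -1/30728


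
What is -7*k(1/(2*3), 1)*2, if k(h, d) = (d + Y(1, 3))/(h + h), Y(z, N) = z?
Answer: -84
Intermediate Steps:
k(h, d) = (1 + d)/(2*h) (k(h, d) = (d + 1)/(h + h) = (1 + d)/((2*h)) = (1 + d)*(1/(2*h)) = (1 + d)/(2*h))
-7*k(1/(2*3), 1)*2 = -7*(1 + 1)/(2*(1/(2*3)))*2 = -7*2/(2*(1/6))*2 = -7*2/(2*⅙)*2 = -7*6*2/2*2 = -7*6*2 = -42*2 = -84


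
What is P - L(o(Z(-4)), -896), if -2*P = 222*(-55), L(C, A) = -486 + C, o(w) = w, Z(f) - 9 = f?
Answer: 6586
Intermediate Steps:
Z(f) = 9 + f
P = 6105 (P = -111*(-55) = -1/2*(-12210) = 6105)
P - L(o(Z(-4)), -896) = 6105 - (-486 + (9 - 4)) = 6105 - (-486 + 5) = 6105 - 1*(-481) = 6105 + 481 = 6586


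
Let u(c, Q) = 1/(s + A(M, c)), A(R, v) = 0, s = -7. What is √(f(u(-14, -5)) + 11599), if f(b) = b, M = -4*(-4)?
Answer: 2*√142086/7 ≈ 107.70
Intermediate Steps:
M = 16
u(c, Q) = -⅐ (u(c, Q) = 1/(-7 + 0) = 1/(-7) = -⅐)
√(f(u(-14, -5)) + 11599) = √(-⅐ + 11599) = √(81192/7) = 2*√142086/7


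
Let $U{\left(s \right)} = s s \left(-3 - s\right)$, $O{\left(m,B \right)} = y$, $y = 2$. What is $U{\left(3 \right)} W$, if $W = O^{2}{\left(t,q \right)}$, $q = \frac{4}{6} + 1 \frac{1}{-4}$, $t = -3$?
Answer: $-216$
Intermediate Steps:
$q = \frac{5}{12}$ ($q = 4 \cdot \frac{1}{6} + 1 \left(- \frac{1}{4}\right) = \frac{2}{3} - \frac{1}{4} = \frac{5}{12} \approx 0.41667$)
$O{\left(m,B \right)} = 2$
$U{\left(s \right)} = s^{2} \left(-3 - s\right)$
$W = 4$ ($W = 2^{2} = 4$)
$U{\left(3 \right)} W = 3^{2} \left(-3 - 3\right) 4 = 9 \left(-3 - 3\right) 4 = 9 \left(-6\right) 4 = \left(-54\right) 4 = -216$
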